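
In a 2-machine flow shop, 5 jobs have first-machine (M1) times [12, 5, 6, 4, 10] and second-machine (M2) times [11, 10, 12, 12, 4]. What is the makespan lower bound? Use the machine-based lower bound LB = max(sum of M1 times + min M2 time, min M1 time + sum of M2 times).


LB1 = sum(M1 times) + min(M2 times) = 37 + 4 = 41
LB2 = min(M1 times) + sum(M2 times) = 4 + 49 = 53
Lower bound = max(LB1, LB2) = max(41, 53) = 53

53


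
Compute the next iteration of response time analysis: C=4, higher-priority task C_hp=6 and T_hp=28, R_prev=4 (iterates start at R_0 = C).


R_next = C + ceil(R_prev / T_hp) * C_hp
ceil(4 / 28) = ceil(0.1429) = 1
Interference = 1 * 6 = 6
R_next = 4 + 6 = 10

10


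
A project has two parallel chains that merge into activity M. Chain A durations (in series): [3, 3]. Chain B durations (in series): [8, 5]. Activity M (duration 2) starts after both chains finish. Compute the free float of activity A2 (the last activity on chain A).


ES(A2) = sum of predecessors on chain A = 3
EF(A2) = ES + duration = 3 + 3 = 6
Successor of A2 is M. ES(M) = max(sum(A), sum(B)) = max(6, 13) = 13
Free float = ES(successor) - EF(current) = 13 - 6 = 7

7


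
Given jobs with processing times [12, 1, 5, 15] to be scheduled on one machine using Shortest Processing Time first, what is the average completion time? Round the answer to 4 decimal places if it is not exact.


Sort jobs by processing time (SPT order): [1, 5, 12, 15]
Compute completion times sequentially:
  Job 1: processing = 1, completes at 1
  Job 2: processing = 5, completes at 6
  Job 3: processing = 12, completes at 18
  Job 4: processing = 15, completes at 33
Sum of completion times = 58
Average completion time = 58/4 = 14.5

14.5


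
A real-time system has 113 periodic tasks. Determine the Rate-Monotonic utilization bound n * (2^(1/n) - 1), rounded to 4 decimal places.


Compute 2^(1/113) = 1.0061528976
Subtract 1: 1.0061528976 - 1 = 0.0061528976
Multiply by n: 113 * 0.0061528976 = 0.6952774288
Round to 4 dp: 0.6953

0.6953


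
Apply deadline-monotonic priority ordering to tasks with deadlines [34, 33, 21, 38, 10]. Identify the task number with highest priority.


Sort tasks by relative deadline (ascending):
  Task 5: deadline = 10
  Task 3: deadline = 21
  Task 2: deadline = 33
  Task 1: deadline = 34
  Task 4: deadline = 38
Priority order (highest first): [5, 3, 2, 1, 4]
Highest priority task = 5

5


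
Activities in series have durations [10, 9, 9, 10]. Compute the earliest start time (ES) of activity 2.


Activity 2 starts after activities 1 through 1 complete.
Predecessor durations: [10]
ES = 10 = 10

10


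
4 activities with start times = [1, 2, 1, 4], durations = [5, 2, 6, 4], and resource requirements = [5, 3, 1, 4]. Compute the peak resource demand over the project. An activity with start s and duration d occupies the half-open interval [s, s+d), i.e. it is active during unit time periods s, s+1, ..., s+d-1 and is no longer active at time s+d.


Each activity i is active on [start_i, start_i + duration_i).
Compute total resource usage per time slot:
  t=0: active resources = [], total = 0
  t=1: active resources = [5, 1], total = 6
  t=2: active resources = [5, 3, 1], total = 9
  t=3: active resources = [5, 3, 1], total = 9
  t=4: active resources = [5, 1, 4], total = 10
  t=5: active resources = [5, 1, 4], total = 10
  t=6: active resources = [1, 4], total = 5
  t=7: active resources = [4], total = 4
Peak resource demand = 10

10


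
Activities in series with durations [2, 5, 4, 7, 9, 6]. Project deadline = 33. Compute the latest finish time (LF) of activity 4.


LF(activity 4) = deadline - sum of successor durations
Successors: activities 5 through 6 with durations [9, 6]
Sum of successor durations = 15
LF = 33 - 15 = 18

18


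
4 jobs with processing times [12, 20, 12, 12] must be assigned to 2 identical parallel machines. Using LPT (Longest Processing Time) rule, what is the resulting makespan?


Sort jobs in decreasing order (LPT): [20, 12, 12, 12]
Assign each job to the least loaded machine:
  Machine 1: jobs [20, 12], load = 32
  Machine 2: jobs [12, 12], load = 24
Makespan = max load = 32

32


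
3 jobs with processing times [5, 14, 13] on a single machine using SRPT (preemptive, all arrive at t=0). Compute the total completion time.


Since all jobs arrive at t=0, SRPT equals SPT ordering.
SPT order: [5, 13, 14]
Completion times:
  Job 1: p=5, C=5
  Job 2: p=13, C=18
  Job 3: p=14, C=32
Total completion time = 5 + 18 + 32 = 55

55


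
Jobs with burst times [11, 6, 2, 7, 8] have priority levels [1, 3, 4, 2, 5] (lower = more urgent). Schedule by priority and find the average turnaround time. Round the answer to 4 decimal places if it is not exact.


Sort by priority (ascending = highest first):
Order: [(1, 11), (2, 7), (3, 6), (4, 2), (5, 8)]
Completion times:
  Priority 1, burst=11, C=11
  Priority 2, burst=7, C=18
  Priority 3, burst=6, C=24
  Priority 4, burst=2, C=26
  Priority 5, burst=8, C=34
Average turnaround = 113/5 = 22.6

22.6


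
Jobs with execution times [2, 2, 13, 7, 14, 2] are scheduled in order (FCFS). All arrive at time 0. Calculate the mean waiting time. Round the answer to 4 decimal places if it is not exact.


FCFS order (as given): [2, 2, 13, 7, 14, 2]
Waiting times:
  Job 1: wait = 0
  Job 2: wait = 2
  Job 3: wait = 4
  Job 4: wait = 17
  Job 5: wait = 24
  Job 6: wait = 38
Sum of waiting times = 85
Average waiting time = 85/6 = 14.1667

14.1667


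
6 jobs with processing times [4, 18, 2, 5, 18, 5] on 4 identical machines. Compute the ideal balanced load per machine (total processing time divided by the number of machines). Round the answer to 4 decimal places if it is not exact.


Total processing time = 4 + 18 + 2 + 5 + 18 + 5 = 52
Number of machines = 4
Ideal balanced load = 52 / 4 = 13.0

13.0


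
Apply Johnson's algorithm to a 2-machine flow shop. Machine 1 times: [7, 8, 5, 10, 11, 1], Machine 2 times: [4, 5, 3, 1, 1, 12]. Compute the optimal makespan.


Apply Johnson's rule:
  Group 1 (a <= b): [(6, 1, 12)]
  Group 2 (a > b): [(2, 8, 5), (1, 7, 4), (3, 5, 3), (4, 10, 1), (5, 11, 1)]
Optimal job order: [6, 2, 1, 3, 4, 5]
Schedule:
  Job 6: M1 done at 1, M2 done at 13
  Job 2: M1 done at 9, M2 done at 18
  Job 1: M1 done at 16, M2 done at 22
  Job 3: M1 done at 21, M2 done at 25
  Job 4: M1 done at 31, M2 done at 32
  Job 5: M1 done at 42, M2 done at 43
Makespan = 43

43


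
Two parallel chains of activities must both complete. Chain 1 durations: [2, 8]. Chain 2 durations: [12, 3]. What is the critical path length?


Path A total = 2 + 8 = 10
Path B total = 12 + 3 = 15
Critical path = longest path = max(10, 15) = 15

15


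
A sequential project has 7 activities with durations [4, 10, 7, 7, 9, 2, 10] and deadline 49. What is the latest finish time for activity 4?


LF(activity 4) = deadline - sum of successor durations
Successors: activities 5 through 7 with durations [9, 2, 10]
Sum of successor durations = 21
LF = 49 - 21 = 28

28


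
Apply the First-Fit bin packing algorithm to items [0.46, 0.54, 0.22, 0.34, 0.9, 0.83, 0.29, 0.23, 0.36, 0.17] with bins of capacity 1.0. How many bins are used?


Place items sequentially using First-Fit:
  Item 0.46 -> new Bin 1
  Item 0.54 -> Bin 1 (now 1.0)
  Item 0.22 -> new Bin 2
  Item 0.34 -> Bin 2 (now 0.56)
  Item 0.9 -> new Bin 3
  Item 0.83 -> new Bin 4
  Item 0.29 -> Bin 2 (now 0.85)
  Item 0.23 -> new Bin 5
  Item 0.36 -> Bin 5 (now 0.59)
  Item 0.17 -> Bin 4 (now 1.0)
Total bins used = 5

5


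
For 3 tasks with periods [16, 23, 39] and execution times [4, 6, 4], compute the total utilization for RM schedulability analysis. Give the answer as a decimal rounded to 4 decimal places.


Compute individual utilizations (exact fractions):
  Task 1: C/T = 4/16 = 1/4 (approx. 0.25)
  Task 2: C/T = 6/23 (approx. 0.2609)
  Task 3: C/T = 4/39 (approx. 0.1026)
Total utilization U = 1/4 + 6/23 + 4/39 = 2201/3588
Rounded to 4 decimal places: U = 0.6134
RM (Liu & Layland) bound for 3 tasks = 0.779763; compare with U = 2201/3588 (approx. 0.613434)
U <= bound, so schedulable by RM sufficient condition.

0.6134


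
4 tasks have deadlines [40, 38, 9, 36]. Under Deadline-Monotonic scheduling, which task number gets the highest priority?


Sort tasks by relative deadline (ascending):
  Task 3: deadline = 9
  Task 4: deadline = 36
  Task 2: deadline = 38
  Task 1: deadline = 40
Priority order (highest first): [3, 4, 2, 1]
Highest priority task = 3

3


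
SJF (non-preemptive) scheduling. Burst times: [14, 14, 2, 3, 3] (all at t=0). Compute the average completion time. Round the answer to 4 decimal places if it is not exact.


SJF order (ascending): [2, 3, 3, 14, 14]
Completion times:
  Job 1: burst=2, C=2
  Job 2: burst=3, C=5
  Job 3: burst=3, C=8
  Job 4: burst=14, C=22
  Job 5: burst=14, C=36
Average completion = 73/5 = 14.6

14.6


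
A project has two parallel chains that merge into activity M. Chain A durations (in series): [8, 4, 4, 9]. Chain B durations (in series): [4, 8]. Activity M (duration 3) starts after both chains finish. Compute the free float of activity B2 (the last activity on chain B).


ES(B2) = sum of predecessors on chain B = 4
EF(B2) = ES + duration = 4 + 8 = 12
Successor of B2 is M. ES(M) = max(sum(A), sum(B)) = max(25, 12) = 25
Free float = ES(successor) - EF(current) = 25 - 12 = 13

13


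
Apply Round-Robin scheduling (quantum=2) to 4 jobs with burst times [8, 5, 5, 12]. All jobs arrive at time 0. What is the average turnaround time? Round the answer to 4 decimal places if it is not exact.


Time quantum = 2
Execution trace:
  J1 runs 2 units, time = 2
  J2 runs 2 units, time = 4
  J3 runs 2 units, time = 6
  J4 runs 2 units, time = 8
  J1 runs 2 units, time = 10
  J2 runs 2 units, time = 12
  J3 runs 2 units, time = 14
  J4 runs 2 units, time = 16
  J1 runs 2 units, time = 18
  J2 runs 1 units, time = 19
  J3 runs 1 units, time = 20
  J4 runs 2 units, time = 22
  J1 runs 2 units, time = 24
  J4 runs 2 units, time = 26
  J4 runs 2 units, time = 28
  J4 runs 2 units, time = 30
Finish times: [24, 19, 20, 30]
Average turnaround = 93/4 = 23.25

23.25


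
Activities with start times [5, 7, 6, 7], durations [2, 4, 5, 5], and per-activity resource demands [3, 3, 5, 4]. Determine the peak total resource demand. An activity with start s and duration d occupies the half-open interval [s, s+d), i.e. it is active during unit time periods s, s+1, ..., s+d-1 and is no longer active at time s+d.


Each activity i is active on [start_i, start_i + duration_i).
Compute total resource usage per time slot:
  t=0: active resources = [], total = 0
  t=1: active resources = [], total = 0
  t=2: active resources = [], total = 0
  t=3: active resources = [], total = 0
  t=4: active resources = [], total = 0
  t=5: active resources = [3], total = 3
  t=6: active resources = [3, 5], total = 8
  t=7: active resources = [3, 5, 4], total = 12
  t=8: active resources = [3, 5, 4], total = 12
  t=9: active resources = [3, 5, 4], total = 12
  t=10: active resources = [3, 5, 4], total = 12
  t=11: active resources = [4], total = 4
Peak resource demand = 12

12


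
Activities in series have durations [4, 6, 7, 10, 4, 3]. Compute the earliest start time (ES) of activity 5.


Activity 5 starts after activities 1 through 4 complete.
Predecessor durations: [4, 6, 7, 10]
ES = 4 + 6 + 7 + 10 = 27

27


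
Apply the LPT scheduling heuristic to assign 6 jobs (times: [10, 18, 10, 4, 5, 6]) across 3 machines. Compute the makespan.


Sort jobs in decreasing order (LPT): [18, 10, 10, 6, 5, 4]
Assign each job to the least loaded machine:
  Machine 1: jobs [18], load = 18
  Machine 2: jobs [10, 6], load = 16
  Machine 3: jobs [10, 5, 4], load = 19
Makespan = max load = 19

19


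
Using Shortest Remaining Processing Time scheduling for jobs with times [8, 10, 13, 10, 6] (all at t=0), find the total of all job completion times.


Since all jobs arrive at t=0, SRPT equals SPT ordering.
SPT order: [6, 8, 10, 10, 13]
Completion times:
  Job 1: p=6, C=6
  Job 2: p=8, C=14
  Job 3: p=10, C=24
  Job 4: p=10, C=34
  Job 5: p=13, C=47
Total completion time = 6 + 14 + 24 + 34 + 47 = 125

125


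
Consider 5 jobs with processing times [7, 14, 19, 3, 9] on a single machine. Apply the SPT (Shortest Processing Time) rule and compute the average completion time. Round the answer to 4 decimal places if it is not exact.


Sort jobs by processing time (SPT order): [3, 7, 9, 14, 19]
Compute completion times sequentially:
  Job 1: processing = 3, completes at 3
  Job 2: processing = 7, completes at 10
  Job 3: processing = 9, completes at 19
  Job 4: processing = 14, completes at 33
  Job 5: processing = 19, completes at 52
Sum of completion times = 117
Average completion time = 117/5 = 23.4

23.4


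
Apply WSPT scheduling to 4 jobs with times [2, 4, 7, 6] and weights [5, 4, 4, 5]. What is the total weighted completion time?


Compute p/w ratios and sort ascending (WSPT): [(2, 5), (4, 4), (6, 5), (7, 4)]
Compute weighted completion times:
  Job (p=2,w=5): C=2, w*C=5*2=10
  Job (p=4,w=4): C=6, w*C=4*6=24
  Job (p=6,w=5): C=12, w*C=5*12=60
  Job (p=7,w=4): C=19, w*C=4*19=76
Total weighted completion time = 170

170


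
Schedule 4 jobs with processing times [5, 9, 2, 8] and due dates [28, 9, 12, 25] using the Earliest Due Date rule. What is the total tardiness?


Sort by due date (EDD order): [(9, 9), (2, 12), (8, 25), (5, 28)]
Compute completion times and tardiness:
  Job 1: p=9, d=9, C=9, tardiness=max(0,9-9)=0
  Job 2: p=2, d=12, C=11, tardiness=max(0,11-12)=0
  Job 3: p=8, d=25, C=19, tardiness=max(0,19-25)=0
  Job 4: p=5, d=28, C=24, tardiness=max(0,24-28)=0
Total tardiness = 0

0


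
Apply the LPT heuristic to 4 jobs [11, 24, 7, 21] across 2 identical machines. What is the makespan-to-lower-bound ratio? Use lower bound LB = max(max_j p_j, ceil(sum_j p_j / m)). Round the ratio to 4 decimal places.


LPT order: [24, 21, 11, 7]
Machine loads after assignment: [31, 32]
LPT makespan = 32
Lower bound = max(max_job, ceil(total/2)) = max(24, 32) = 32
Ratio = 32 / 32 = 1.0

1.0


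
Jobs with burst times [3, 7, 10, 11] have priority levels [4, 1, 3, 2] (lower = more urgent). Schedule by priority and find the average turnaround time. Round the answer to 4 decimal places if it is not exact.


Sort by priority (ascending = highest first):
Order: [(1, 7), (2, 11), (3, 10), (4, 3)]
Completion times:
  Priority 1, burst=7, C=7
  Priority 2, burst=11, C=18
  Priority 3, burst=10, C=28
  Priority 4, burst=3, C=31
Average turnaround = 84/4 = 21.0

21.0


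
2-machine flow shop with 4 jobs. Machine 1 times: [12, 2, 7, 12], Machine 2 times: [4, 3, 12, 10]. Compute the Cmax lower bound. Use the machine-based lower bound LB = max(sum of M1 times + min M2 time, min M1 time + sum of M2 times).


LB1 = sum(M1 times) + min(M2 times) = 33 + 3 = 36
LB2 = min(M1 times) + sum(M2 times) = 2 + 29 = 31
Lower bound = max(LB1, LB2) = max(36, 31) = 36

36


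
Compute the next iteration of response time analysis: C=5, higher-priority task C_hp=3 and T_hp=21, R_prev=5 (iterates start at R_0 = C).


R_next = C + ceil(R_prev / T_hp) * C_hp
ceil(5 / 21) = ceil(0.2381) = 1
Interference = 1 * 3 = 3
R_next = 5 + 3 = 8

8


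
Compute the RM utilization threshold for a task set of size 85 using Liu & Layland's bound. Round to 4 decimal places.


Compute 2^(1/85) = 1.0081880126
Subtract 1: 1.0081880126 - 1 = 0.0081880126
Multiply by n: 85 * 0.0081880126 = 0.6959810710
Round to 4 dp: 0.6960

0.6960


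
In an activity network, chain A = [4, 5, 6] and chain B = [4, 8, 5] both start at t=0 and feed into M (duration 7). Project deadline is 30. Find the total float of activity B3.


Forward pass: ES(B3) = sum of predecessors on chain B = 12
EF = ES + duration = 12 + 5 = 17
Backward pass: LF(M) = deadline = 30; LS(M) = 30 - 7 = 23
LF(B3) = LS(M) - sum(successors on chain B) = 23 - 0 = 23
LS = LF - duration = 23 - 5 = 18
Total float = LS - ES = 18 - 12 = 6

6


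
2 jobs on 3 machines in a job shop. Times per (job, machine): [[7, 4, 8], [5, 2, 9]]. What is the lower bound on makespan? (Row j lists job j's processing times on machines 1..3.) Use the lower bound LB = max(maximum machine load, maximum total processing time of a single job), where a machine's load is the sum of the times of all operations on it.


Machine loads:
  Machine 1: 7 + 5 = 12
  Machine 2: 4 + 2 = 6
  Machine 3: 8 + 9 = 17
Max machine load = 17
Job totals:
  Job 1: 19
  Job 2: 16
Max job total = 19
Lower bound = max(17, 19) = 19

19


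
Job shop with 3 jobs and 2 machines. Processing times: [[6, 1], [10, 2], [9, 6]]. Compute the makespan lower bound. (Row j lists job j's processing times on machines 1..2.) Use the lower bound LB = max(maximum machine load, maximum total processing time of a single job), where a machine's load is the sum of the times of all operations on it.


Machine loads:
  Machine 1: 6 + 10 + 9 = 25
  Machine 2: 1 + 2 + 6 = 9
Max machine load = 25
Job totals:
  Job 1: 7
  Job 2: 12
  Job 3: 15
Max job total = 15
Lower bound = max(25, 15) = 25

25


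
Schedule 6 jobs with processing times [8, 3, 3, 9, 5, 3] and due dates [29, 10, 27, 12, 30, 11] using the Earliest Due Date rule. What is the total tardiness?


Sort by due date (EDD order): [(3, 10), (3, 11), (9, 12), (3, 27), (8, 29), (5, 30)]
Compute completion times and tardiness:
  Job 1: p=3, d=10, C=3, tardiness=max(0,3-10)=0
  Job 2: p=3, d=11, C=6, tardiness=max(0,6-11)=0
  Job 3: p=9, d=12, C=15, tardiness=max(0,15-12)=3
  Job 4: p=3, d=27, C=18, tardiness=max(0,18-27)=0
  Job 5: p=8, d=29, C=26, tardiness=max(0,26-29)=0
  Job 6: p=5, d=30, C=31, tardiness=max(0,31-30)=1
Total tardiness = 4

4


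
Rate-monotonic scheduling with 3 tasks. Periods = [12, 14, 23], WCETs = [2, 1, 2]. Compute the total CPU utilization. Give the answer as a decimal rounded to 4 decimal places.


Compute individual utilizations (exact fractions):
  Task 1: C/T = 2/12 = 1/6 (approx. 0.1667)
  Task 2: C/T = 1/14 (approx. 0.0714)
  Task 3: C/T = 2/23 (approx. 0.087)
Total utilization U = 1/6 + 1/14 + 2/23 = 157/483
Rounded to 4 decimal places: U = 0.3251
RM (Liu & Layland) bound for 3 tasks = 0.779763; compare with U = 157/483 (approx. 0.325052)
U <= bound, so schedulable by RM sufficient condition.

0.3251


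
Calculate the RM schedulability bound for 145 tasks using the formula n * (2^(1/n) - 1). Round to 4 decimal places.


Compute 2^(1/145) = 1.0047917694
Subtract 1: 1.0047917694 - 1 = 0.0047917694
Multiply by n: 145 * 0.0047917694 = 0.6948065630
Round to 4 dp: 0.6948

0.6948


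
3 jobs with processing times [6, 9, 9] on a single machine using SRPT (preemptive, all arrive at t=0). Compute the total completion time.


Since all jobs arrive at t=0, SRPT equals SPT ordering.
SPT order: [6, 9, 9]
Completion times:
  Job 1: p=6, C=6
  Job 2: p=9, C=15
  Job 3: p=9, C=24
Total completion time = 6 + 15 + 24 = 45

45


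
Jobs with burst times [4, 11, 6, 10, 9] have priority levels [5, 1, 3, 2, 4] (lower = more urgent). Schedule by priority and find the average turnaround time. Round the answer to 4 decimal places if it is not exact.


Sort by priority (ascending = highest first):
Order: [(1, 11), (2, 10), (3, 6), (4, 9), (5, 4)]
Completion times:
  Priority 1, burst=11, C=11
  Priority 2, burst=10, C=21
  Priority 3, burst=6, C=27
  Priority 4, burst=9, C=36
  Priority 5, burst=4, C=40
Average turnaround = 135/5 = 27.0

27.0


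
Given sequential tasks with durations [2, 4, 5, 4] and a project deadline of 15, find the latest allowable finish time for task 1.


LF(activity 1) = deadline - sum of successor durations
Successors: activities 2 through 4 with durations [4, 5, 4]
Sum of successor durations = 13
LF = 15 - 13 = 2

2


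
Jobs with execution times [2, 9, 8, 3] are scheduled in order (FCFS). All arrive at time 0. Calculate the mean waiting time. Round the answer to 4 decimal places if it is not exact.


FCFS order (as given): [2, 9, 8, 3]
Waiting times:
  Job 1: wait = 0
  Job 2: wait = 2
  Job 3: wait = 11
  Job 4: wait = 19
Sum of waiting times = 32
Average waiting time = 32/4 = 8.0

8.0


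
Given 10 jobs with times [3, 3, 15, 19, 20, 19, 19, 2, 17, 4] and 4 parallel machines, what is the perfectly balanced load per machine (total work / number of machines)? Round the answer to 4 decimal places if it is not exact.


Total processing time = 3 + 3 + 15 + 19 + 20 + 19 + 19 + 2 + 17 + 4 = 121
Number of machines = 4
Ideal balanced load = 121 / 4 = 30.25

30.25


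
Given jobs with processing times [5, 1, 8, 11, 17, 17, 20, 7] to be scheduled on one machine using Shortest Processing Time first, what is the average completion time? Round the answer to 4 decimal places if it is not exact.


Sort jobs by processing time (SPT order): [1, 5, 7, 8, 11, 17, 17, 20]
Compute completion times sequentially:
  Job 1: processing = 1, completes at 1
  Job 2: processing = 5, completes at 6
  Job 3: processing = 7, completes at 13
  Job 4: processing = 8, completes at 21
  Job 5: processing = 11, completes at 32
  Job 6: processing = 17, completes at 49
  Job 7: processing = 17, completes at 66
  Job 8: processing = 20, completes at 86
Sum of completion times = 274
Average completion time = 274/8 = 34.25

34.25


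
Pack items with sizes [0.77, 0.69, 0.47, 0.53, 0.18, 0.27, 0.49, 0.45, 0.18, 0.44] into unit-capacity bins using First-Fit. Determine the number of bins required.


Place items sequentially using First-Fit:
  Item 0.77 -> new Bin 1
  Item 0.69 -> new Bin 2
  Item 0.47 -> new Bin 3
  Item 0.53 -> Bin 3 (now 1.0)
  Item 0.18 -> Bin 1 (now 0.95)
  Item 0.27 -> Bin 2 (now 0.96)
  Item 0.49 -> new Bin 4
  Item 0.45 -> Bin 4 (now 0.94)
  Item 0.18 -> new Bin 5
  Item 0.44 -> Bin 5 (now 0.62)
Total bins used = 5

5


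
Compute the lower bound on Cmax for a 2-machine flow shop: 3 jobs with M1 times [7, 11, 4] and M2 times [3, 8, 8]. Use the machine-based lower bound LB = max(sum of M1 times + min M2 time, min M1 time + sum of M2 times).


LB1 = sum(M1 times) + min(M2 times) = 22 + 3 = 25
LB2 = min(M1 times) + sum(M2 times) = 4 + 19 = 23
Lower bound = max(LB1, LB2) = max(25, 23) = 25

25


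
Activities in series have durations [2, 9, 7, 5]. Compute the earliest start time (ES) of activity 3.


Activity 3 starts after activities 1 through 2 complete.
Predecessor durations: [2, 9]
ES = 2 + 9 = 11

11


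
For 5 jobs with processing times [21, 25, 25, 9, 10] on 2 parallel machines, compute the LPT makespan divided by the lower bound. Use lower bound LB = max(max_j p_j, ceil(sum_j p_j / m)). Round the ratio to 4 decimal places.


LPT order: [25, 25, 21, 10, 9]
Machine loads after assignment: [46, 44]
LPT makespan = 46
Lower bound = max(max_job, ceil(total/2)) = max(25, 45) = 45
Ratio = 46 / 45 = 1.0222

1.0222


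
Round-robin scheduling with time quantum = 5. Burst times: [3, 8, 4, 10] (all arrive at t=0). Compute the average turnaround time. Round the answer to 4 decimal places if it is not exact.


Time quantum = 5
Execution trace:
  J1 runs 3 units, time = 3
  J2 runs 5 units, time = 8
  J3 runs 4 units, time = 12
  J4 runs 5 units, time = 17
  J2 runs 3 units, time = 20
  J4 runs 5 units, time = 25
Finish times: [3, 20, 12, 25]
Average turnaround = 60/4 = 15.0

15.0


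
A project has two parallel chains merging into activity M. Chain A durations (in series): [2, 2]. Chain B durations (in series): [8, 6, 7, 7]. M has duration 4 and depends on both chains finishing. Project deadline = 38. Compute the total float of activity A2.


Forward pass: ES(A2) = sum of predecessors on chain A = 2
EF = ES + duration = 2 + 2 = 4
Backward pass: LF(M) = deadline = 38; LS(M) = 38 - 4 = 34
LF(A2) = LS(M) - sum(successors on chain A) = 34 - 0 = 34
LS = LF - duration = 34 - 2 = 32
Total float = LS - ES = 32 - 2 = 30

30


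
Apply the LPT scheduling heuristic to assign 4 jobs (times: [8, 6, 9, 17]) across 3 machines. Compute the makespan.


Sort jobs in decreasing order (LPT): [17, 9, 8, 6]
Assign each job to the least loaded machine:
  Machine 1: jobs [17], load = 17
  Machine 2: jobs [9], load = 9
  Machine 3: jobs [8, 6], load = 14
Makespan = max load = 17

17


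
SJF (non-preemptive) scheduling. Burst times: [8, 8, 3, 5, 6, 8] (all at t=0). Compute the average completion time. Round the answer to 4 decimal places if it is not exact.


SJF order (ascending): [3, 5, 6, 8, 8, 8]
Completion times:
  Job 1: burst=3, C=3
  Job 2: burst=5, C=8
  Job 3: burst=6, C=14
  Job 4: burst=8, C=22
  Job 5: burst=8, C=30
  Job 6: burst=8, C=38
Average completion = 115/6 = 19.1667

19.1667


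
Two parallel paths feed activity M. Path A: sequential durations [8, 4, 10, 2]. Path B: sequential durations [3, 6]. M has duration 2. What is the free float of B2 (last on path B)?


ES(B2) = sum of predecessors on chain B = 3
EF(B2) = ES + duration = 3 + 6 = 9
Successor of B2 is M. ES(M) = max(sum(A), sum(B)) = max(24, 9) = 24
Free float = ES(successor) - EF(current) = 24 - 9 = 15

15


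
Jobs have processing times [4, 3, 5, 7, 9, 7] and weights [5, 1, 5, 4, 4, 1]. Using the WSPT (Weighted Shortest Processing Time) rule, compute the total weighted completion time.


Compute p/w ratios and sort ascending (WSPT): [(4, 5), (5, 5), (7, 4), (9, 4), (3, 1), (7, 1)]
Compute weighted completion times:
  Job (p=4,w=5): C=4, w*C=5*4=20
  Job (p=5,w=5): C=9, w*C=5*9=45
  Job (p=7,w=4): C=16, w*C=4*16=64
  Job (p=9,w=4): C=25, w*C=4*25=100
  Job (p=3,w=1): C=28, w*C=1*28=28
  Job (p=7,w=1): C=35, w*C=1*35=35
Total weighted completion time = 292

292


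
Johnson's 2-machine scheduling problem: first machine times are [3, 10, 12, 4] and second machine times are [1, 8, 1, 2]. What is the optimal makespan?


Apply Johnson's rule:
  Group 1 (a <= b): []
  Group 2 (a > b): [(2, 10, 8), (4, 4, 2), (1, 3, 1), (3, 12, 1)]
Optimal job order: [2, 4, 1, 3]
Schedule:
  Job 2: M1 done at 10, M2 done at 18
  Job 4: M1 done at 14, M2 done at 20
  Job 1: M1 done at 17, M2 done at 21
  Job 3: M1 done at 29, M2 done at 30
Makespan = 30

30


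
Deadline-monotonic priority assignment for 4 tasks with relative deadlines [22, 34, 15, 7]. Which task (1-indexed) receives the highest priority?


Sort tasks by relative deadline (ascending):
  Task 4: deadline = 7
  Task 3: deadline = 15
  Task 1: deadline = 22
  Task 2: deadline = 34
Priority order (highest first): [4, 3, 1, 2]
Highest priority task = 4

4


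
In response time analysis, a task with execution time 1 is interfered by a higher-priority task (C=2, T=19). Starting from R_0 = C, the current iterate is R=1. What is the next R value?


R_next = C + ceil(R_prev / T_hp) * C_hp
ceil(1 / 19) = ceil(0.0526) = 1
Interference = 1 * 2 = 2
R_next = 1 + 2 = 3

3


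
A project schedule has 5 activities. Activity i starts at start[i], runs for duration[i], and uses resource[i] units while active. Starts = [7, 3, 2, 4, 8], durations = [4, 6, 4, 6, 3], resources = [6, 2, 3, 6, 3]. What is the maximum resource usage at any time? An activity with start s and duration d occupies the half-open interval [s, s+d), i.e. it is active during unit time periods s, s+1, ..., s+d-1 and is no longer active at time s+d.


Each activity i is active on [start_i, start_i + duration_i).
Compute total resource usage per time slot:
  t=0: active resources = [], total = 0
  t=1: active resources = [], total = 0
  t=2: active resources = [3], total = 3
  t=3: active resources = [2, 3], total = 5
  t=4: active resources = [2, 3, 6], total = 11
  t=5: active resources = [2, 3, 6], total = 11
  t=6: active resources = [2, 6], total = 8
  t=7: active resources = [6, 2, 6], total = 14
  t=8: active resources = [6, 2, 6, 3], total = 17
  t=9: active resources = [6, 6, 3], total = 15
  t=10: active resources = [6, 3], total = 9
Peak resource demand = 17

17


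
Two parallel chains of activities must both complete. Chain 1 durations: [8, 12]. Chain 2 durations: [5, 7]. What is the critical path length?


Path A total = 8 + 12 = 20
Path B total = 5 + 7 = 12
Critical path = longest path = max(20, 12) = 20

20


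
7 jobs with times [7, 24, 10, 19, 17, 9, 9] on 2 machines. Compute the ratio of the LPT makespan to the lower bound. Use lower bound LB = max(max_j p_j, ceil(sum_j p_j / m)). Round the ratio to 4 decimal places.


LPT order: [24, 19, 17, 10, 9, 9, 7]
Machine loads after assignment: [50, 45]
LPT makespan = 50
Lower bound = max(max_job, ceil(total/2)) = max(24, 48) = 48
Ratio = 50 / 48 = 1.0417

1.0417


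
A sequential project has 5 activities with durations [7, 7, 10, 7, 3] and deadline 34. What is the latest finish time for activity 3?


LF(activity 3) = deadline - sum of successor durations
Successors: activities 4 through 5 with durations [7, 3]
Sum of successor durations = 10
LF = 34 - 10 = 24

24


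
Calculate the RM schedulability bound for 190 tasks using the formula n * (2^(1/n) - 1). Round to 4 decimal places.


Compute 2^(1/190) = 1.0036548056
Subtract 1: 1.0036548056 - 1 = 0.0036548056
Multiply by n: 190 * 0.0036548056 = 0.6944130640
Round to 4 dp: 0.6944

0.6944


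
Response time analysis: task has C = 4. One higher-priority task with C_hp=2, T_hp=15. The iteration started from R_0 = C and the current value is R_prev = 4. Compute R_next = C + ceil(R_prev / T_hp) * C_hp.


R_next = C + ceil(R_prev / T_hp) * C_hp
ceil(4 / 15) = ceil(0.2667) = 1
Interference = 1 * 2 = 2
R_next = 4 + 2 = 6

6


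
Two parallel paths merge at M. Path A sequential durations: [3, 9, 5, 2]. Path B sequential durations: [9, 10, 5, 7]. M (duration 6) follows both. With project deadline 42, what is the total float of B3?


Forward pass: ES(B3) = sum of predecessors on chain B = 19
EF = ES + duration = 19 + 5 = 24
Backward pass: LF(M) = deadline = 42; LS(M) = 42 - 6 = 36
LF(B3) = LS(M) - sum(successors on chain B) = 36 - 7 = 29
LS = LF - duration = 29 - 5 = 24
Total float = LS - ES = 24 - 19 = 5

5


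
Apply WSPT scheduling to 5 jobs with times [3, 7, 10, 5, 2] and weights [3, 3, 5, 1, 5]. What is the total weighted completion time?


Compute p/w ratios and sort ascending (WSPT): [(2, 5), (3, 3), (10, 5), (7, 3), (5, 1)]
Compute weighted completion times:
  Job (p=2,w=5): C=2, w*C=5*2=10
  Job (p=3,w=3): C=5, w*C=3*5=15
  Job (p=10,w=5): C=15, w*C=5*15=75
  Job (p=7,w=3): C=22, w*C=3*22=66
  Job (p=5,w=1): C=27, w*C=1*27=27
Total weighted completion time = 193

193


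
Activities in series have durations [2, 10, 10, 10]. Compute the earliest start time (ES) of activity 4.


Activity 4 starts after activities 1 through 3 complete.
Predecessor durations: [2, 10, 10]
ES = 2 + 10 + 10 = 22

22


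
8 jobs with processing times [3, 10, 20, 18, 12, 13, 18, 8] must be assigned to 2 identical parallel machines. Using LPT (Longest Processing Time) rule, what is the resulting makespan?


Sort jobs in decreasing order (LPT): [20, 18, 18, 13, 12, 10, 8, 3]
Assign each job to the least loaded machine:
  Machine 1: jobs [20, 13, 12, 8], load = 53
  Machine 2: jobs [18, 18, 10, 3], load = 49
Makespan = max load = 53

53


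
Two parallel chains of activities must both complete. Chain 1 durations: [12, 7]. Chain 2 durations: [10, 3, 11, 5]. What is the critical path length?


Path A total = 12 + 7 = 19
Path B total = 10 + 3 + 11 + 5 = 29
Critical path = longest path = max(19, 29) = 29

29


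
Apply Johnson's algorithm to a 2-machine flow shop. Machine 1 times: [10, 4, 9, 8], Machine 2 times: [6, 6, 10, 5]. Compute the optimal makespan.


Apply Johnson's rule:
  Group 1 (a <= b): [(2, 4, 6), (3, 9, 10)]
  Group 2 (a > b): [(1, 10, 6), (4, 8, 5)]
Optimal job order: [2, 3, 1, 4]
Schedule:
  Job 2: M1 done at 4, M2 done at 10
  Job 3: M1 done at 13, M2 done at 23
  Job 1: M1 done at 23, M2 done at 29
  Job 4: M1 done at 31, M2 done at 36
Makespan = 36

36


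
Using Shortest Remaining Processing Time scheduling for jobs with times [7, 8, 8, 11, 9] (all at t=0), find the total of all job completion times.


Since all jobs arrive at t=0, SRPT equals SPT ordering.
SPT order: [7, 8, 8, 9, 11]
Completion times:
  Job 1: p=7, C=7
  Job 2: p=8, C=15
  Job 3: p=8, C=23
  Job 4: p=9, C=32
  Job 5: p=11, C=43
Total completion time = 7 + 15 + 23 + 32 + 43 = 120

120


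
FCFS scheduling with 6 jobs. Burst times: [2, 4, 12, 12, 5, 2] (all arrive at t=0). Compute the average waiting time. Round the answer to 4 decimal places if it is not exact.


FCFS order (as given): [2, 4, 12, 12, 5, 2]
Waiting times:
  Job 1: wait = 0
  Job 2: wait = 2
  Job 3: wait = 6
  Job 4: wait = 18
  Job 5: wait = 30
  Job 6: wait = 35
Sum of waiting times = 91
Average waiting time = 91/6 = 15.1667

15.1667


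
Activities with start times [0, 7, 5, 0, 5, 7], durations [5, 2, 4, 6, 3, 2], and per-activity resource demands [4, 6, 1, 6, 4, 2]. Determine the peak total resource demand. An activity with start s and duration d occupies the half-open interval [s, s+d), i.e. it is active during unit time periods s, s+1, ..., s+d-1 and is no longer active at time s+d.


Each activity i is active on [start_i, start_i + duration_i).
Compute total resource usage per time slot:
  t=0: active resources = [4, 6], total = 10
  t=1: active resources = [4, 6], total = 10
  t=2: active resources = [4, 6], total = 10
  t=3: active resources = [4, 6], total = 10
  t=4: active resources = [4, 6], total = 10
  t=5: active resources = [1, 6, 4], total = 11
  t=6: active resources = [1, 4], total = 5
  t=7: active resources = [6, 1, 4, 2], total = 13
  t=8: active resources = [6, 1, 2], total = 9
Peak resource demand = 13

13


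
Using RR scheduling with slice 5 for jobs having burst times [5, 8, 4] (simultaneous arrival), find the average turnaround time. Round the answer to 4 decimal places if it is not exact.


Time quantum = 5
Execution trace:
  J1 runs 5 units, time = 5
  J2 runs 5 units, time = 10
  J3 runs 4 units, time = 14
  J2 runs 3 units, time = 17
Finish times: [5, 17, 14]
Average turnaround = 36/3 = 12.0

12.0


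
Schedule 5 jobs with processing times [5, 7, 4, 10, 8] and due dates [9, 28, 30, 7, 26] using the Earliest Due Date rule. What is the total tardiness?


Sort by due date (EDD order): [(10, 7), (5, 9), (8, 26), (7, 28), (4, 30)]
Compute completion times and tardiness:
  Job 1: p=10, d=7, C=10, tardiness=max(0,10-7)=3
  Job 2: p=5, d=9, C=15, tardiness=max(0,15-9)=6
  Job 3: p=8, d=26, C=23, tardiness=max(0,23-26)=0
  Job 4: p=7, d=28, C=30, tardiness=max(0,30-28)=2
  Job 5: p=4, d=30, C=34, tardiness=max(0,34-30)=4
Total tardiness = 15

15


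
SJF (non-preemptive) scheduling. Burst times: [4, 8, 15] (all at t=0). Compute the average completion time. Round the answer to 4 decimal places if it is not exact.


SJF order (ascending): [4, 8, 15]
Completion times:
  Job 1: burst=4, C=4
  Job 2: burst=8, C=12
  Job 3: burst=15, C=27
Average completion = 43/3 = 14.3333

14.3333


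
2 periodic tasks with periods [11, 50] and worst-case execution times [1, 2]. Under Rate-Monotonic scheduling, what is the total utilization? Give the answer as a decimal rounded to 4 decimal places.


Compute individual utilizations (exact fractions):
  Task 1: C/T = 1/11 (approx. 0.0909)
  Task 2: C/T = 2/50 = 1/25 (approx. 0.04)
Total utilization U = 1/11 + 1/25 = 36/275
Rounded to 4 decimal places: U = 0.1309
RM (Liu & Layland) bound for 2 tasks = 0.828427; compare with U = 36/275 (approx. 0.130909)
U <= bound, so schedulable by RM sufficient condition.

0.1309


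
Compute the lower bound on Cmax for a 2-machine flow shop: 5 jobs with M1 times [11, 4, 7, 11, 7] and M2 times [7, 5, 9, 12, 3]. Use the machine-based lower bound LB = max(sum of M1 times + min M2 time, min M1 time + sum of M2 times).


LB1 = sum(M1 times) + min(M2 times) = 40 + 3 = 43
LB2 = min(M1 times) + sum(M2 times) = 4 + 36 = 40
Lower bound = max(LB1, LB2) = max(43, 40) = 43

43


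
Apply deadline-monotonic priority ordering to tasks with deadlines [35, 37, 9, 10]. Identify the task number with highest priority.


Sort tasks by relative deadline (ascending):
  Task 3: deadline = 9
  Task 4: deadline = 10
  Task 1: deadline = 35
  Task 2: deadline = 37
Priority order (highest first): [3, 4, 1, 2]
Highest priority task = 3

3


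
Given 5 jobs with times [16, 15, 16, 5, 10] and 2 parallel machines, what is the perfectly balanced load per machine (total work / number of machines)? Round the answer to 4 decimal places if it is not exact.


Total processing time = 16 + 15 + 16 + 5 + 10 = 62
Number of machines = 2
Ideal balanced load = 62 / 2 = 31.0

31.0


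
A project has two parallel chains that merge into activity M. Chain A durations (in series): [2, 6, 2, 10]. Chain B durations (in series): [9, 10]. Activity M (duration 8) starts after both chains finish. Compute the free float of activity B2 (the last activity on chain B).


ES(B2) = sum of predecessors on chain B = 9
EF(B2) = ES + duration = 9 + 10 = 19
Successor of B2 is M. ES(M) = max(sum(A), sum(B)) = max(20, 19) = 20
Free float = ES(successor) - EF(current) = 20 - 19 = 1

1


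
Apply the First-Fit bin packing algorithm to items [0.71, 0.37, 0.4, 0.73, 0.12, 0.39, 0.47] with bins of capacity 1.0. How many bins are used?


Place items sequentially using First-Fit:
  Item 0.71 -> new Bin 1
  Item 0.37 -> new Bin 2
  Item 0.4 -> Bin 2 (now 0.77)
  Item 0.73 -> new Bin 3
  Item 0.12 -> Bin 1 (now 0.83)
  Item 0.39 -> new Bin 4
  Item 0.47 -> Bin 4 (now 0.86)
Total bins used = 4

4


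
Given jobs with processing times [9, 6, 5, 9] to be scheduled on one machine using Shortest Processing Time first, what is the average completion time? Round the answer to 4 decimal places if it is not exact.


Sort jobs by processing time (SPT order): [5, 6, 9, 9]
Compute completion times sequentially:
  Job 1: processing = 5, completes at 5
  Job 2: processing = 6, completes at 11
  Job 3: processing = 9, completes at 20
  Job 4: processing = 9, completes at 29
Sum of completion times = 65
Average completion time = 65/4 = 16.25

16.25


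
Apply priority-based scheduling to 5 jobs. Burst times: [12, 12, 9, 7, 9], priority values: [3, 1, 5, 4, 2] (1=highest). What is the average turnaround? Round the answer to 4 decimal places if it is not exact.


Sort by priority (ascending = highest first):
Order: [(1, 12), (2, 9), (3, 12), (4, 7), (5, 9)]
Completion times:
  Priority 1, burst=12, C=12
  Priority 2, burst=9, C=21
  Priority 3, burst=12, C=33
  Priority 4, burst=7, C=40
  Priority 5, burst=9, C=49
Average turnaround = 155/5 = 31.0

31.0


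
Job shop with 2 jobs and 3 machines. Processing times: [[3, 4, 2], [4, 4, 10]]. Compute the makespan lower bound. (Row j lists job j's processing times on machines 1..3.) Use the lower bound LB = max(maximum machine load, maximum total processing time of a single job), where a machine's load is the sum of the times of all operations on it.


Machine loads:
  Machine 1: 3 + 4 = 7
  Machine 2: 4 + 4 = 8
  Machine 3: 2 + 10 = 12
Max machine load = 12
Job totals:
  Job 1: 9
  Job 2: 18
Max job total = 18
Lower bound = max(12, 18) = 18

18


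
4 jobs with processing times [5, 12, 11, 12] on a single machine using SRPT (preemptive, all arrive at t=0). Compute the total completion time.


Since all jobs arrive at t=0, SRPT equals SPT ordering.
SPT order: [5, 11, 12, 12]
Completion times:
  Job 1: p=5, C=5
  Job 2: p=11, C=16
  Job 3: p=12, C=28
  Job 4: p=12, C=40
Total completion time = 5 + 16 + 28 + 40 = 89

89


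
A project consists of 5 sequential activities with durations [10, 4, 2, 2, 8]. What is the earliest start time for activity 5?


Activity 5 starts after activities 1 through 4 complete.
Predecessor durations: [10, 4, 2, 2]
ES = 10 + 4 + 2 + 2 = 18

18


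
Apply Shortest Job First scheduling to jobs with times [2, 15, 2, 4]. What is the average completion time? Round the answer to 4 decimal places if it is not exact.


SJF order (ascending): [2, 2, 4, 15]
Completion times:
  Job 1: burst=2, C=2
  Job 2: burst=2, C=4
  Job 3: burst=4, C=8
  Job 4: burst=15, C=23
Average completion = 37/4 = 9.25

9.25
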